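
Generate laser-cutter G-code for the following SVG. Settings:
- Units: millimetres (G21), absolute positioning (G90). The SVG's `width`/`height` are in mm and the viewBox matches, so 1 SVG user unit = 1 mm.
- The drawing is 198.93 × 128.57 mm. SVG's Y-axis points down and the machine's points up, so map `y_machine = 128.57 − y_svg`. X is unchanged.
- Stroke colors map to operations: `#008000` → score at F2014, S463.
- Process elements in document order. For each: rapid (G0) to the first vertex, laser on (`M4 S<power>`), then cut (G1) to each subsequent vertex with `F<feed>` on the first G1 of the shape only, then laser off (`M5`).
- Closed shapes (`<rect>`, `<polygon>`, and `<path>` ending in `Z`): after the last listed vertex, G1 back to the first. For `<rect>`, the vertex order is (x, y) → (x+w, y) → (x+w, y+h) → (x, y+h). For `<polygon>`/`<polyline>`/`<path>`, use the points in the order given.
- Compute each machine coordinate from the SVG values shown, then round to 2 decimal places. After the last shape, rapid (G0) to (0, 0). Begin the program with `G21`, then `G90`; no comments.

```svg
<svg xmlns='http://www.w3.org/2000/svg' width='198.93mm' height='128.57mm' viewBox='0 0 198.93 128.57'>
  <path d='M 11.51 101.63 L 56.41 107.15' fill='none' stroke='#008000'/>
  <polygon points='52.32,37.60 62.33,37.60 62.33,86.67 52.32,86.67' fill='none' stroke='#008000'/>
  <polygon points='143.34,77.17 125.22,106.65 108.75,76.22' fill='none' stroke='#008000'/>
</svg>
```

G21
G90
G0 X11.51 Y26.94
M4 S463
G1 X56.41 Y21.42 F2014
M5
G0 X52.32 Y90.97
M4 S463
G1 X62.33 Y90.97 F2014
G1 X62.33 Y41.90
G1 X52.32 Y41.90
G1 X52.32 Y90.97
M5
G0 X143.34 Y51.40
M4 S463
G1 X125.22 Y21.92 F2014
G1 X108.75 Y52.35
G1 X143.34 Y51.40
M5
G0 X0.00 Y0.00

1 u = 1 mm; y_m = 128.57 − y.

[1] `<path>` line segment, #008000→score S463 F2014: (11.51,26.94) → (56.41,21.42)

[2] `<polygon>` rectangle, #008000→score S463 F2014: (52.32,90.97) → (62.33,90.97) → (62.33,41.90) → (52.32,41.90) → (52.32,90.97) (closed)

[3] `<polygon>` regular polygon, #008000→score S463 F2014: (143.34,51.40) → (125.22,21.92) → (108.75,52.35) → (143.34,51.40) (closed)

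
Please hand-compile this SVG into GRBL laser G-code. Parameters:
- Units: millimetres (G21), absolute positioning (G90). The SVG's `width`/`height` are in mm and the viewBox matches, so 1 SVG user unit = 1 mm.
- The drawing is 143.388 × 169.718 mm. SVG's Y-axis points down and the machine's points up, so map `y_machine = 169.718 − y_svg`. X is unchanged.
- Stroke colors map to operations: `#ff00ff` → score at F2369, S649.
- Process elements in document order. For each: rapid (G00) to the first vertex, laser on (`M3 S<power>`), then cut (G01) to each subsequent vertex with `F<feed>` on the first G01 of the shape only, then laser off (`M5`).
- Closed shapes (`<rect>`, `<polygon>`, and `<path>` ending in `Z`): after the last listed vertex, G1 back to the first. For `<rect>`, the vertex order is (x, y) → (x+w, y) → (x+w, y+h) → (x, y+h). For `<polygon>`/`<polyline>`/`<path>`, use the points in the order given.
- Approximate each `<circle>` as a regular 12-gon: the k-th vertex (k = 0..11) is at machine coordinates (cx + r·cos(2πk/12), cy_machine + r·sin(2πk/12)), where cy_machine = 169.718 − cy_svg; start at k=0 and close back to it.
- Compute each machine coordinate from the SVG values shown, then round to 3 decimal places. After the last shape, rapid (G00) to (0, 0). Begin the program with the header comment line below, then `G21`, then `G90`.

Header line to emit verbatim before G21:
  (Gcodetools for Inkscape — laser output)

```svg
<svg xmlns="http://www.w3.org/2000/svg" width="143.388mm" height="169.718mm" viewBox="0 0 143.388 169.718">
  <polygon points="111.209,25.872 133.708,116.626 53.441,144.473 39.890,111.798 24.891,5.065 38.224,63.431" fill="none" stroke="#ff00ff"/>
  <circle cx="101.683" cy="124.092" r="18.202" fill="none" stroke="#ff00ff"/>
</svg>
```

viewBox `0 0 143.388 169.718` with mm width/height → 1 unit = 1 mm. Flip: y_m = 169.718 − y_svg.

**Shape 1** — `<polygon>` closed polygon, stroke `#ff00ff` → score (S649, F2369). Machine vertices: (111.209,143.846) → (133.708,53.092) → (53.441,25.245) → (39.890,57.920) → (24.891,164.653) → (38.224,106.287) → (111.209,143.846). Closed: final G1 returns to the first vertex.

**Shape 2** — `<circle>` circle, stroke `#ff00ff` → score (S649, F2369). Machine vertices: (119.885,45.626) → (117.446,54.727) → (110.784,61.389) → (101.683,63.828) → (92.582,61.389) → (85.920,54.727) → (83.481,45.626) → (85.920,36.525) → (92.582,29.863) → (101.683,27.424) → (110.784,29.863) → (117.446,36.525) → (119.885,45.626). Closed: final G1 returns to the first vertex.

(Gcodetools for Inkscape — laser output)
G21
G90
G00 X111.209 Y143.846
M3 S649
G01 X133.708 Y53.092 F2369
G01 X53.441 Y25.245
G01 X39.890 Y57.920
G01 X24.891 Y164.653
G01 X38.224 Y106.287
G01 X111.209 Y143.846
M5
G00 X119.885 Y45.626
M3 S649
G01 X117.446 Y54.727 F2369
G01 X110.784 Y61.389
G01 X101.683 Y63.828
G01 X92.582 Y61.389
G01 X85.920 Y54.727
G01 X83.481 Y45.626
G01 X85.920 Y36.525
G01 X92.582 Y29.863
G01 X101.683 Y27.424
G01 X110.784 Y29.863
G01 X117.446 Y36.525
G01 X119.885 Y45.626
M5
G00 X0.000 Y0.000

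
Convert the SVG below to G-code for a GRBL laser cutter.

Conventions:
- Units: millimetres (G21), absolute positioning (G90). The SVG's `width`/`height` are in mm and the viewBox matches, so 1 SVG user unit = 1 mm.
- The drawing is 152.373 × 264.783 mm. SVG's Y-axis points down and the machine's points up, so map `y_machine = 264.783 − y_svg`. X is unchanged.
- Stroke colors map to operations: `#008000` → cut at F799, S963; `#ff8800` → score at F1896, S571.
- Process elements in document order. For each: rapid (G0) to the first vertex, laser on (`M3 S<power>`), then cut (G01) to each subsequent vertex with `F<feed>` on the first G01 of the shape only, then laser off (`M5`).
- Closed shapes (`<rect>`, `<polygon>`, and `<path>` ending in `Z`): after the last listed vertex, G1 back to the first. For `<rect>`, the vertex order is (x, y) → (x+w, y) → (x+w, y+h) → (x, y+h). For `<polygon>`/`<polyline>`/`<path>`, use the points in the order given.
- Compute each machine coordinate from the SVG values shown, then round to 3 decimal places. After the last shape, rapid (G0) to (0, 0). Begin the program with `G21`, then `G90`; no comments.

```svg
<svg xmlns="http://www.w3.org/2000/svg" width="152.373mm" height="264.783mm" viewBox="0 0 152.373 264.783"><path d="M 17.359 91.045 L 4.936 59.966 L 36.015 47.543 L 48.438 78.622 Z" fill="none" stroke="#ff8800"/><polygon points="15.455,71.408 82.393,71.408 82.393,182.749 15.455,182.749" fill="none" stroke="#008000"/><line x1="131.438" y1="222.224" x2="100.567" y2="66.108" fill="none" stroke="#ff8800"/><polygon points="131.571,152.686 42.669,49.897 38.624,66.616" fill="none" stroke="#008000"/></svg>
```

Since the viewBox matches the mm dimensions, user units are millimetres directly. The only transform is the Y-flip y_m = 264.783 − y_svg.

Shape 1 is a regular polygon drawn with `<path>`. Its stroke #ff8800 means score at S571, F1896. After flipping Y the toolpath is (17.359,173.738) → (4.936,204.817) → (36.015,217.240) → (48.438,186.161) → (17.359,173.738), returning to the start.

Shape 2 is a rectangle drawn with `<polygon>`. Its stroke #008000 means cut at S963, F799. After flipping Y the toolpath is (15.455,193.375) → (82.393,193.375) → (82.393,82.034) → (15.455,82.034) → (15.455,193.375), returning to the start.

Shape 3 is a line segment drawn with `<line>`. Its stroke #ff8800 means score at S571, F1896. After flipping Y the toolpath is (131.438,42.559) → (100.567,198.675).

Shape 4 is a closed polygon drawn with `<polygon>`. Its stroke #008000 means cut at S963, F799. After flipping Y the toolpath is (131.571,112.097) → (42.669,214.886) → (38.624,198.167) → (131.571,112.097), returning to the start.

G21
G90
G0 X17.359 Y173.738
M3 S571
G01 X4.936 Y204.817 F1896
G01 X36.015 Y217.240
G01 X48.438 Y186.161
G01 X17.359 Y173.738
M5
G0 X15.455 Y193.375
M3 S963
G01 X82.393 Y193.375 F799
G01 X82.393 Y82.034
G01 X15.455 Y82.034
G01 X15.455 Y193.375
M5
G0 X131.438 Y42.559
M3 S571
G01 X100.567 Y198.675 F1896
M5
G0 X131.571 Y112.097
M3 S963
G01 X42.669 Y214.886 F799
G01 X38.624 Y198.167
G01 X131.571 Y112.097
M5
G0 X0.000 Y0.000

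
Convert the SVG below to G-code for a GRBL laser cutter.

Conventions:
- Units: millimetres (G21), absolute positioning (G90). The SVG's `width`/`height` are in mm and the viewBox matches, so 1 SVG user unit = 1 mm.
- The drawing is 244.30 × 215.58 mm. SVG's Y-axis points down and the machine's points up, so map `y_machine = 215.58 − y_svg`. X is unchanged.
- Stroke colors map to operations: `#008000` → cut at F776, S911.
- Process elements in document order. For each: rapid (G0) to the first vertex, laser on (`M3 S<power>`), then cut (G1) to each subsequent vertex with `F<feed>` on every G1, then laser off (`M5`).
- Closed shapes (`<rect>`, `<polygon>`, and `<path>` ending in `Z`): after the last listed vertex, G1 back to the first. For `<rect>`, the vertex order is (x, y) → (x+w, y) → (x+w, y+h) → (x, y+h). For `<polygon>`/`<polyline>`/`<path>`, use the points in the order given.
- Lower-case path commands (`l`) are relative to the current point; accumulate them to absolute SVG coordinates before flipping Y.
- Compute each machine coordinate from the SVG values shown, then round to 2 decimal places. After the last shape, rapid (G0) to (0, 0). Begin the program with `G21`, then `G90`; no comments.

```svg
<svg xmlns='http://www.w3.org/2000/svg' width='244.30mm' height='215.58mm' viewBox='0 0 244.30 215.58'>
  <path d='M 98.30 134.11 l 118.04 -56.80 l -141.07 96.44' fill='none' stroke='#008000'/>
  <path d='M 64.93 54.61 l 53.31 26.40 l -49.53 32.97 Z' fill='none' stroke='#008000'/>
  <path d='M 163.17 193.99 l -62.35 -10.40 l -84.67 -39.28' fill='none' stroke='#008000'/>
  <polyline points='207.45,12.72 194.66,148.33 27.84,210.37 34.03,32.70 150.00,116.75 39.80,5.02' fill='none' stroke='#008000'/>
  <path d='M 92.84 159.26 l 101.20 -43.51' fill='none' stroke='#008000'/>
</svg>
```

G21
G90
G0 X98.30 Y81.47
M3 S911
G1 X216.34 Y138.27 F776
G1 X75.27 Y41.83 F776
M5
G0 X64.93 Y160.97
M3 S911
G1 X118.24 Y134.57 F776
G1 X68.71 Y101.60 F776
G1 X64.93 Y160.97 F776
M5
G0 X163.17 Y21.59
M3 S911
G1 X100.82 Y31.99 F776
G1 X16.15 Y71.27 F776
M5
G0 X207.45 Y202.86
M3 S911
G1 X194.66 Y67.25 F776
G1 X27.84 Y5.21 F776
G1 X34.03 Y182.88 F776
G1 X150.00 Y98.83 F776
G1 X39.80 Y210.56 F776
M5
G0 X92.84 Y56.32
M3 S911
G1 X194.04 Y99.83 F776
M5
G0 X0.00 Y0.00

1 u = 1 mm; y_m = 215.58 − y.

[1] `<path>` open polyline, #008000→cut S911 F776: (98.30,81.47) → (216.34,138.27) → (75.27,41.83)

[2] `<path>` regular polygon, #008000→cut S911 F776: (64.93,160.97) → (118.24,134.57) → (68.71,101.60) → (64.93,160.97) (closed)

[3] `<path>` open polyline, #008000→cut S911 F776: (163.17,21.59) → (100.82,31.99) → (16.15,71.27)

[4] `<polyline>` open polyline, #008000→cut S911 F776: (207.45,202.86) → (194.66,67.25) → (27.84,5.21) → (34.03,182.88) → (150.00,98.83) → (39.80,210.56)

[5] `<path>` line segment, #008000→cut S911 F776: (92.84,56.32) → (194.04,99.83)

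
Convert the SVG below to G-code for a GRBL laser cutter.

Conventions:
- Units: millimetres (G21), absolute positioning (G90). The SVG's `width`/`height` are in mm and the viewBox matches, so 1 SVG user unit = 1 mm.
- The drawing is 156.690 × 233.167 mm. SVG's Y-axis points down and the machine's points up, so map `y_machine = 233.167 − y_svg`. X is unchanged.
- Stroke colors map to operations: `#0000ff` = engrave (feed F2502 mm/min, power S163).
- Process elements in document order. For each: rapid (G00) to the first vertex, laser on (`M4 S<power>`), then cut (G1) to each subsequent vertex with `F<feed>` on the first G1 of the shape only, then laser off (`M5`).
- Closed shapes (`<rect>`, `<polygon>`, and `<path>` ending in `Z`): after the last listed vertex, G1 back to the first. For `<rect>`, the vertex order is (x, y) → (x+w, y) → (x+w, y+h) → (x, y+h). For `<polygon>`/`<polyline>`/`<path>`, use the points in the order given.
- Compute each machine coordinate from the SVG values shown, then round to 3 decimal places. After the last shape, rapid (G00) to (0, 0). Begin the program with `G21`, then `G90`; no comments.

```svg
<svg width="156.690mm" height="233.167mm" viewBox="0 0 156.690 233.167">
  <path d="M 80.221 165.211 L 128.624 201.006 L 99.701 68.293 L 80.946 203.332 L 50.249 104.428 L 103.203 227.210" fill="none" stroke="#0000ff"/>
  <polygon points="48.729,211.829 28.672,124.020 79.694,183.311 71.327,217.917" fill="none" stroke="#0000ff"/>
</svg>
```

1 u = 1 mm; y_m = 233.167 − y.

[1] `<path>` open polyline, #0000ff→engrave S163 F2502: (80.221,67.956) → (128.624,32.161) → (99.701,164.874) → (80.946,29.835) → (50.249,128.739) → (103.203,5.957)

[2] `<polygon>` closed polygon, #0000ff→engrave S163 F2502: (48.729,21.338) → (28.672,109.147) → (79.694,49.856) → (71.327,15.250) → (48.729,21.338) (closed)

G21
G90
G00 X80.221 Y67.956
M4 S163
G1 X128.624 Y32.161 F2502
G1 X99.701 Y164.874
G1 X80.946 Y29.835
G1 X50.249 Y128.739
G1 X103.203 Y5.957
M5
G00 X48.729 Y21.338
M4 S163
G1 X28.672 Y109.147 F2502
G1 X79.694 Y49.856
G1 X71.327 Y15.250
G1 X48.729 Y21.338
M5
G00 X0.000 Y0.000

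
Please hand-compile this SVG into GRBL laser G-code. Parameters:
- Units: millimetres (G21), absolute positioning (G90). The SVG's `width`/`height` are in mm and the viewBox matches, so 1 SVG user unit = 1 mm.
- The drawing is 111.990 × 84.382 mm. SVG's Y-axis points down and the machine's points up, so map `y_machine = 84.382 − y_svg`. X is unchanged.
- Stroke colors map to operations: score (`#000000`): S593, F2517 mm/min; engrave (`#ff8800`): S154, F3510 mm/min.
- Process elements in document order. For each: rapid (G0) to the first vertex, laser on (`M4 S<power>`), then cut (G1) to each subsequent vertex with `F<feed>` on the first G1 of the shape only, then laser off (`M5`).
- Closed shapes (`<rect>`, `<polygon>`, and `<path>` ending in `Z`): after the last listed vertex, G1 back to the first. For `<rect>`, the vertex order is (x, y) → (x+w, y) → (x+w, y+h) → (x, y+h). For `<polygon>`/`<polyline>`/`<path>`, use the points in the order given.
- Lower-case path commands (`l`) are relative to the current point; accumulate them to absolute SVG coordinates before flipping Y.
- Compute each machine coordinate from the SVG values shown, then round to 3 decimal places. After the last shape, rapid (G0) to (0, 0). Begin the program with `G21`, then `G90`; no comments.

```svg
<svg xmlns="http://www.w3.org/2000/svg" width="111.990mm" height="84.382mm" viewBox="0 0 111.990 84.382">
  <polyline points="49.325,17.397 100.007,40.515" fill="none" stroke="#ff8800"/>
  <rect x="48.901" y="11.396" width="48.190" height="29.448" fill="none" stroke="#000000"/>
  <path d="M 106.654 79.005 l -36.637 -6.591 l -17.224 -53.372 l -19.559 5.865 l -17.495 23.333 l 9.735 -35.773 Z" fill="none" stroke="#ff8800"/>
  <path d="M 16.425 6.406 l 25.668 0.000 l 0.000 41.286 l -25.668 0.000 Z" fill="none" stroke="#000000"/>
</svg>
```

1 u = 1 mm; y_m = 84.382 − y.

[1] `<polyline>` line segment, #ff8800→engrave S154 F3510: (49.325,66.985) → (100.007,43.867)

[2] `<rect>` rectangle, #000000→score S593 F2517: (48.901,72.986) → (97.091,72.986) → (97.091,43.538) → (48.901,43.538) → (48.901,72.986) (closed)

[3] `<path>` closed polygon, #ff8800→engrave S154 F3510: (106.654,5.377) → (70.017,11.968) → (52.793,65.340) → (33.234,59.475) → (15.739,36.142) → (25.474,71.915) → (106.654,5.377) (closed)

[4] `<path>` rectangle, #000000→score S593 F2517: (16.425,77.976) → (42.093,77.976) → (42.093,36.690) → (16.425,36.690) → (16.425,77.976) (closed)

G21
G90
G0 X49.325 Y66.985
M4 S154
G1 X100.007 Y43.867 F3510
M5
G0 X48.901 Y72.986
M4 S593
G1 X97.091 Y72.986 F2517
G1 X97.091 Y43.538
G1 X48.901 Y43.538
G1 X48.901 Y72.986
M5
G0 X106.654 Y5.377
M4 S154
G1 X70.017 Y11.968 F3510
G1 X52.793 Y65.340
G1 X33.234 Y59.475
G1 X15.739 Y36.142
G1 X25.474 Y71.915
G1 X106.654 Y5.377
M5
G0 X16.425 Y77.976
M4 S593
G1 X42.093 Y77.976 F2517
G1 X42.093 Y36.690
G1 X16.425 Y36.690
G1 X16.425 Y77.976
M5
G0 X0.000 Y0.000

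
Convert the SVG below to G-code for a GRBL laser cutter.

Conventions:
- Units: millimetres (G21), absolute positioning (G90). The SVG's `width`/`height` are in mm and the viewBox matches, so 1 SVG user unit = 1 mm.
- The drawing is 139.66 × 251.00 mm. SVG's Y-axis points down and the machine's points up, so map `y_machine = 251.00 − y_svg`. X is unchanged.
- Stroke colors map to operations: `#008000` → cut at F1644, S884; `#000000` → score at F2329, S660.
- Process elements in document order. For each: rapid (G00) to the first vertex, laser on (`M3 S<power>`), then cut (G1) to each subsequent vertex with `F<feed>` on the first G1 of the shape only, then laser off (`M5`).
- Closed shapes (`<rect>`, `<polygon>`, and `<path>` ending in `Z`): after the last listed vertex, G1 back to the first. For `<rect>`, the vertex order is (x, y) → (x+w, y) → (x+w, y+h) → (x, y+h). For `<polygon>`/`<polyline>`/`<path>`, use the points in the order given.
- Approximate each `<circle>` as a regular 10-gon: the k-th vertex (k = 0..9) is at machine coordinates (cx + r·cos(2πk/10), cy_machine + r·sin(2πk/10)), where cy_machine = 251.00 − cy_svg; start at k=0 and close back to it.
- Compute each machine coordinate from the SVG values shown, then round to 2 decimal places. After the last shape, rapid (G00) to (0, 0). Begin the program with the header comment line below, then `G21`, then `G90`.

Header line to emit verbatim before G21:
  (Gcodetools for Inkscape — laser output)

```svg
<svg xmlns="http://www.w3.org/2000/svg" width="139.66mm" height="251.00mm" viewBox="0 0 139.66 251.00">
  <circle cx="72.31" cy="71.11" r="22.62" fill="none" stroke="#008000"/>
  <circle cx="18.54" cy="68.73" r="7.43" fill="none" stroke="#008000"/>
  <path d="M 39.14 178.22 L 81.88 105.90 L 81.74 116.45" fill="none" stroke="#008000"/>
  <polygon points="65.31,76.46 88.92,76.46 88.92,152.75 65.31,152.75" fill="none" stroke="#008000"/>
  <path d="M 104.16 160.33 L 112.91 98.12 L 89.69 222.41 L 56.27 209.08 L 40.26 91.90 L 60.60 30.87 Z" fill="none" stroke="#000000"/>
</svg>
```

1 u = 1 mm; y_m = 251.00 − y.

[1] `<circle>` circle, #008000→cut S884 F1644: (94.93,179.89) → (90.61,193.19) → (79.30,201.40) → (65.32,201.40) → (54.01,193.19) → (49.69,179.89) → (54.01,166.59) → (65.32,158.38) → (79.30,158.38) → (90.61,166.59) → (94.93,179.89) (closed)

[2] `<circle>` circle, #008000→cut S884 F1644: (25.97,182.27) → (24.55,186.64) → (20.84,189.34) → (16.24,189.34) → (12.53,186.64) → (11.11,182.27) → (12.53,177.90) → (16.24,175.20) → (20.84,175.20) → (24.55,177.90) → (25.97,182.27) (closed)

[3] `<path>` open polyline, #008000→cut S884 F1644: (39.14,72.78) → (81.88,145.10) → (81.74,134.55)

[4] `<polygon>` rectangle, #008000→cut S884 F1644: (65.31,174.54) → (88.92,174.54) → (88.92,98.25) → (65.31,98.25) → (65.31,174.54) (closed)

[5] `<path>` closed polygon, #000000→score S660 F2329: (104.16,90.67) → (112.91,152.88) → (89.69,28.59) → (56.27,41.92) → (40.26,159.10) → (60.60,220.13) → (104.16,90.67) (closed)

(Gcodetools for Inkscape — laser output)
G21
G90
G00 X94.93 Y179.89
M3 S884
G1 X90.61 Y193.19 F1644
G1 X79.30 Y201.40
G1 X65.32 Y201.40
G1 X54.01 Y193.19
G1 X49.69 Y179.89
G1 X54.01 Y166.59
G1 X65.32 Y158.38
G1 X79.30 Y158.38
G1 X90.61 Y166.59
G1 X94.93 Y179.89
M5
G00 X25.97 Y182.27
M3 S884
G1 X24.55 Y186.64 F1644
G1 X20.84 Y189.34
G1 X16.24 Y189.34
G1 X12.53 Y186.64
G1 X11.11 Y182.27
G1 X12.53 Y177.90
G1 X16.24 Y175.20
G1 X20.84 Y175.20
G1 X24.55 Y177.90
G1 X25.97 Y182.27
M5
G00 X39.14 Y72.78
M3 S884
G1 X81.88 Y145.10 F1644
G1 X81.74 Y134.55
M5
G00 X65.31 Y174.54
M3 S884
G1 X88.92 Y174.54 F1644
G1 X88.92 Y98.25
G1 X65.31 Y98.25
G1 X65.31 Y174.54
M5
G00 X104.16 Y90.67
M3 S660
G1 X112.91 Y152.88 F2329
G1 X89.69 Y28.59
G1 X56.27 Y41.92
G1 X40.26 Y159.10
G1 X60.60 Y220.13
G1 X104.16 Y90.67
M5
G00 X0.00 Y0.00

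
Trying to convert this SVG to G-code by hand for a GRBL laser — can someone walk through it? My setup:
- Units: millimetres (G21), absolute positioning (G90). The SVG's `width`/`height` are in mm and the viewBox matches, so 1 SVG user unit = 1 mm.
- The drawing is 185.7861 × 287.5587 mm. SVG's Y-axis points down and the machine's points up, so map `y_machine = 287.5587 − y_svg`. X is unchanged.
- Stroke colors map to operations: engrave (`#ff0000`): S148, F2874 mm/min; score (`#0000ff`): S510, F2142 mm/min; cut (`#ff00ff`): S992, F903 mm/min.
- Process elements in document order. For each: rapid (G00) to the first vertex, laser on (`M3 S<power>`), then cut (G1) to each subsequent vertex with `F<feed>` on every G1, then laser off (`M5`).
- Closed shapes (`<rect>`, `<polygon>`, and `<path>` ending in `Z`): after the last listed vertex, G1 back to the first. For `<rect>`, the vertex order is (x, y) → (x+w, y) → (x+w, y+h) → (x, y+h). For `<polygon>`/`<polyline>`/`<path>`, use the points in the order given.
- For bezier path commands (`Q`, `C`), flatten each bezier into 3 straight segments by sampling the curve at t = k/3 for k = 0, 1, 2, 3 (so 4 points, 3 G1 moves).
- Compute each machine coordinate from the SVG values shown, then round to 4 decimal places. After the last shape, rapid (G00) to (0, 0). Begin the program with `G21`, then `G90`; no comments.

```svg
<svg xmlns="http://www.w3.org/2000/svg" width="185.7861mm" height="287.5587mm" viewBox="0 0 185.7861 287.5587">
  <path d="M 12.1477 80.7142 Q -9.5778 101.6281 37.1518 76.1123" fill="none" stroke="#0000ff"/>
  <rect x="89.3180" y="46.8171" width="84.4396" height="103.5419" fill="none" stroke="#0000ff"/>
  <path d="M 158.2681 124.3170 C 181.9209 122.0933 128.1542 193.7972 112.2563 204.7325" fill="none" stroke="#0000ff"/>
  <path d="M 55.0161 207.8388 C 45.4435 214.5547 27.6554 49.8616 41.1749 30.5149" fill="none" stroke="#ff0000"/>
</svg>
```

G21
G90
G00 X12.1477 Y206.8445
M3 S510
G1 X5.2702 Y198.0608 F2142
G1 X13.6049 Y199.5947 F2142
G1 X37.1518 Y211.4464 F2142
M5
G00 X89.3180 Y240.7416
M3 S510
G1 X173.7576 Y240.7416 F2142
G1 X173.7576 Y137.1997 F2142
G1 X89.3180 Y137.1997 F2142
G1 X89.3180 Y240.7416 F2142
M5
G00 X158.2681 Y163.2417
M3 S510
G1 X160.3843 Y145.8116 F2142
G1 X136.5072 Y109.0290 F2142
G1 X112.2563 Y82.8262 F2142
M5
G00 X55.0161 Y79.7199
M3 S148
G1 X44.1688 Y118.4087 F2874
G1 X36.6274 Y200.9800 F2874
G1 X41.1749 Y257.0438 F2874
M5
G00 X0.0000 Y0.0000

Since the viewBox matches the mm dimensions, user units are millimetres directly. The only transform is the Y-flip y_m = 287.5587 − y_svg.

Shape 1 is a quadratic bezier drawn with `<path>`. Its stroke #0000ff means score at S510, F2142. After flipping Y the toolpath is (12.1477,206.8445) → (5.2702,198.0608) → (13.6049,199.5947) → (37.1518,211.4464).

Shape 2 is a rectangle drawn with `<rect>`. Its stroke #0000ff means score at S510, F2142. After flipping Y the toolpath is (89.3180,240.7416) → (173.7576,240.7416) → (173.7576,137.1997) → (89.3180,137.1997) → (89.3180,240.7416), returning to the start.

Shape 3 is a cubic bezier drawn with `<path>`. Its stroke #0000ff means score at S510, F2142. After flipping Y the toolpath is (158.2681,163.2417) → (160.3843,145.8116) → (136.5072,109.0290) → (112.2563,82.8262).

Shape 4 is a cubic bezier drawn with `<path>`. Its stroke #ff0000 means engrave at S148, F2874. After flipping Y the toolpath is (55.0161,79.7199) → (44.1688,118.4087) → (36.6274,200.9800) → (41.1749,257.0438).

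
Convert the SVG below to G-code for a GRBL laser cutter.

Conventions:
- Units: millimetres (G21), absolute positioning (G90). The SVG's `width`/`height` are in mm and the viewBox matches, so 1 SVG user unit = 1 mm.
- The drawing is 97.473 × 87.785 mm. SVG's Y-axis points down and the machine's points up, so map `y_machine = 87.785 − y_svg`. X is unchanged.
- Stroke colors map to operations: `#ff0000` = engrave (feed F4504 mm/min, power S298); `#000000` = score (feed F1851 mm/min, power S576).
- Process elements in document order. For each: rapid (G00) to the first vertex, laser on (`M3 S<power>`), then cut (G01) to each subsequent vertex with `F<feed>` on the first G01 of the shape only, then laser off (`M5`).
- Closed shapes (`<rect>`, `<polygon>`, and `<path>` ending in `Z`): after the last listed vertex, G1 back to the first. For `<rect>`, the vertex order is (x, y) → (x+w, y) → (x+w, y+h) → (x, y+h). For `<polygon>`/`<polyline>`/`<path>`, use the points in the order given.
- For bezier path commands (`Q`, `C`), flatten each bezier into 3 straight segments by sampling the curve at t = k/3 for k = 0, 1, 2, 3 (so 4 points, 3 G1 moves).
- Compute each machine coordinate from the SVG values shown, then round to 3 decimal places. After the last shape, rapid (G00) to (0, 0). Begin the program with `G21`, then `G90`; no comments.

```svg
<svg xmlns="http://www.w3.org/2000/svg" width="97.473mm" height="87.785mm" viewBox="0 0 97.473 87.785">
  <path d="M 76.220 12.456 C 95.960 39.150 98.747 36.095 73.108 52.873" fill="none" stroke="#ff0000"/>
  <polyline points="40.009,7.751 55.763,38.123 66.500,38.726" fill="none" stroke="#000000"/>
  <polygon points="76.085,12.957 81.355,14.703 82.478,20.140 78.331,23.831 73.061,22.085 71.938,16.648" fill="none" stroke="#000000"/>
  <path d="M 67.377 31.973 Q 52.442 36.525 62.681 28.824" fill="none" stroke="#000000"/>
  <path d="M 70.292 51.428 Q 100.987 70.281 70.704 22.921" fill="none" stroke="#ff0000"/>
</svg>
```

G21
G90
G00 X76.220 Y75.329
M3 S298
G01 X89.884 Y56.715 F4504
G01 X89.697 Y46.915
G01 X73.108 Y34.912
M5
G00 X40.009 Y80.034
M3 S576
G01 X55.763 Y49.662 F1851
G01 X66.500 Y49.059
M5
G00 X76.085 Y74.828
M3 S576
G01 X81.355 Y73.082 F1851
G01 X82.478 Y67.645
G01 X78.331 Y63.954
G01 X73.061 Y65.700
G01 X71.938 Y71.137
G01 X76.085 Y74.828
M5
G00 X67.377 Y55.812
M3 S576
G01 X60.217 Y54.139 F1851
G01 X58.652 Y55.188
G01 X62.681 Y58.961
M5
G00 X70.292 Y36.357
M3 S298
G01 X83.980 Y31.145 F4504
G01 X84.117 Y40.648
G01 X70.704 Y64.864
M5
G00 X0.000 Y0.000

viewBox `0 0 97.473 87.785` with mm width/height → 1 unit = 1 mm. Flip: y_m = 87.785 − y_svg.

**Shape 1** — `<path>` cubic bezier, stroke `#ff0000` → engrave (S298, F4504). Control points (SVG): P0=(76.220,12.456), P1=(95.960,39.150), P2=(98.747,36.095), P3=(73.108,52.873); sampled at t=k/3. Machine vertices: (76.220,75.329) → (89.884,56.715) → (89.697,46.915) → (73.108,34.912). Open path.

**Shape 2** — `<polyline>` open polyline, stroke `#000000` → score (S576, F1851). Machine vertices: (40.009,80.034) → (55.763,49.662) → (66.500,49.059). Open path.

**Shape 3** — `<polygon>` regular polygon, stroke `#000000` → score (S576, F1851). Machine vertices: (76.085,74.828) → (81.355,73.082) → (82.478,67.645) → (78.331,63.954) → (73.061,65.700) → (71.938,71.137) → (76.085,74.828). Closed: final G1 returns to the first vertex.

**Shape 4** — `<path>` quadratic bezier, stroke `#000000` → score (S576, F1851). Control points (SVG): P0=(67.377,31.973), P1=(52.442,36.525), P2=(62.681,28.824); sampled at t=k/3. Machine vertices: (67.377,55.812) → (60.217,54.139) → (58.652,55.188) → (62.681,58.961). Open path.

**Shape 5** — `<path>` quadratic bezier, stroke `#ff0000` → engrave (S298, F4504). Control points (SVG): P0=(70.292,51.428), P1=(100.987,70.281), P2=(70.704,22.921); sampled at t=k/3. Machine vertices: (70.292,36.357) → (83.980,31.145) → (84.117,40.648) → (70.704,64.864). Open path.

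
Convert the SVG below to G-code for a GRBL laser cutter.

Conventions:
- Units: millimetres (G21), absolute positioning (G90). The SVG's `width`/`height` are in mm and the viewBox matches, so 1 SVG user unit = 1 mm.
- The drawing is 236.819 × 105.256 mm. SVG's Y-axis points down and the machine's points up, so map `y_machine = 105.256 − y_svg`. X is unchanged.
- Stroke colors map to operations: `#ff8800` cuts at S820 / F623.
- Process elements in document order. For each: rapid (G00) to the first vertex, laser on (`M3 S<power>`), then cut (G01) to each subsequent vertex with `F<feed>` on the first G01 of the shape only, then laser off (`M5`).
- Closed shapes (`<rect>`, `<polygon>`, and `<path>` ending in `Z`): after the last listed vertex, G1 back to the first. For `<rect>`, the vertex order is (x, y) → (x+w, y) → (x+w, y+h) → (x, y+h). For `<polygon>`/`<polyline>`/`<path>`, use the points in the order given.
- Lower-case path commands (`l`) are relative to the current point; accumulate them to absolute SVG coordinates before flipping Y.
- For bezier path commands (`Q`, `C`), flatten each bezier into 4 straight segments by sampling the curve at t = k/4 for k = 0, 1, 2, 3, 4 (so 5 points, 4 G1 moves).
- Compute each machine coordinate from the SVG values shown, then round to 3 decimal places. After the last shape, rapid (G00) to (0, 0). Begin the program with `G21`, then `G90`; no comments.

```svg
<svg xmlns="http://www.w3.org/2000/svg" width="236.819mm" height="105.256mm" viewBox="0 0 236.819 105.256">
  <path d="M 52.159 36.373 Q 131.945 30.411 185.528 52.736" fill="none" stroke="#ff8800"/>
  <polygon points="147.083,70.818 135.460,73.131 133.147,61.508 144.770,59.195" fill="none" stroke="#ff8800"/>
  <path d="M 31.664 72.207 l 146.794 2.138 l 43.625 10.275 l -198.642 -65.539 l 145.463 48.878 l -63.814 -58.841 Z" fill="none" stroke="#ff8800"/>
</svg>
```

Since the viewBox matches the mm dimensions, user units are millimetres directly. The only transform is the Y-flip y_m = 105.256 − y_svg.

Shape 1 is a quadratic bezier drawn with `<path>`. Its stroke #ff8800 means cut at S820, F623. After flipping Y the toolpath is (52.159,68.883) → (90.414,70.096) → (125.394,67.773) → (157.099,61.915) → (185.528,52.520).

Shape 2 is a regular polygon drawn with `<polygon>`. Its stroke #ff8800 means cut at S820, F623. After flipping Y the toolpath is (147.083,34.438) → (135.460,32.125) → (133.147,43.748) → (144.770,46.061) → (147.083,34.438), returning to the start.

Shape 3 is a closed polygon drawn with `<path>`. Its stroke #ff8800 means cut at S820, F623. After flipping Y the toolpath is (31.664,33.049) → (178.458,30.911) → (222.083,20.636) → (23.441,86.175) → (168.904,37.297) → (105.090,96.138) → (31.664,33.049), returning to the start.

G21
G90
G00 X52.159 Y68.883
M3 S820
G01 X90.414 Y70.096 F623
G01 X125.394 Y67.773
G01 X157.099 Y61.915
G01 X185.528 Y52.520
M5
G00 X147.083 Y34.438
M3 S820
G01 X135.460 Y32.125 F623
G01 X133.147 Y43.748
G01 X144.770 Y46.061
G01 X147.083 Y34.438
M5
G00 X31.664 Y33.049
M3 S820
G01 X178.458 Y30.911 F623
G01 X222.083 Y20.636
G01 X23.441 Y86.175
G01 X168.904 Y37.297
G01 X105.090 Y96.138
G01 X31.664 Y33.049
M5
G00 X0.000 Y0.000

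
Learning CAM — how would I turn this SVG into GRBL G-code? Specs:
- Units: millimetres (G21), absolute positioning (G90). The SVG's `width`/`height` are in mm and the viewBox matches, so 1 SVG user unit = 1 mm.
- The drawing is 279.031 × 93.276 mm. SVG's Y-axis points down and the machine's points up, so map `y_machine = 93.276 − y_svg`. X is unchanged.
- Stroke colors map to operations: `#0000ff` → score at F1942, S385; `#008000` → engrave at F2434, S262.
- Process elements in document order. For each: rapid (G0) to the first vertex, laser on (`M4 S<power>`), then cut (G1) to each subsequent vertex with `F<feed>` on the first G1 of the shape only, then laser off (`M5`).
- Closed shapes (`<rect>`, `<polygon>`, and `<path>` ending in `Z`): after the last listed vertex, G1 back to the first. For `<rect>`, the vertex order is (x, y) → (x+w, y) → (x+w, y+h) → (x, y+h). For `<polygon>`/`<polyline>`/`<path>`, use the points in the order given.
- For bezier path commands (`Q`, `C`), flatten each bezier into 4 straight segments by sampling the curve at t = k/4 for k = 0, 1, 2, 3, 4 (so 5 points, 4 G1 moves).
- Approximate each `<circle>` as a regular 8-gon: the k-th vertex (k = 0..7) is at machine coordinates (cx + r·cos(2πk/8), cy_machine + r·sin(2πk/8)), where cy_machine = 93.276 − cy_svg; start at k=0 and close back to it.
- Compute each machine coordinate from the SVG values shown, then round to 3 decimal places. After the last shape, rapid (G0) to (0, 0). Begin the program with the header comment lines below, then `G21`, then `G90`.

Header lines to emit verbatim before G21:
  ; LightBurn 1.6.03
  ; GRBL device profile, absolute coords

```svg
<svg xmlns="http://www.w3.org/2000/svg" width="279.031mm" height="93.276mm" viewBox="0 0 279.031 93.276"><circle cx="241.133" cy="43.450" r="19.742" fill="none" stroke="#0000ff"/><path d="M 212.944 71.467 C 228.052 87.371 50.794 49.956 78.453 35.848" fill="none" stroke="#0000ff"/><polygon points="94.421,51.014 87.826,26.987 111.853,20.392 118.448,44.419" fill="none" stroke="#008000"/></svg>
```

; LightBurn 1.6.03
; GRBL device profile, absolute coords
G21
G90
G0 X260.875 Y49.826
M4 S385
G1 X255.093 Y63.786 F1942
G1 X241.133 Y69.568
G1 X227.173 Y63.786
G1 X221.391 Y49.826
G1 X227.173 Y35.866
G1 X241.133 Y30.084
G1 X255.093 Y35.866
G1 X260.875 Y49.826
M5
G0 X212.944 Y21.809
M4 S385
G1 X194.414 Y18.681 F1942
G1 X140.992 Y28.364
G1 X89.923 Y43.674
G1 X78.453 Y57.428
M5
G0 X94.421 Y42.262
M4 S262
G1 X87.826 Y66.289 F2434
G1 X111.853 Y72.884
G1 X118.448 Y48.857
G1 X94.421 Y42.262
M5
G0 X0.000 Y0.000

viewBox `0 0 279.031 93.276` with mm width/height → 1 unit = 1 mm. Flip: y_m = 93.276 − y_svg.

**Shape 1** — `<circle>` circle, stroke `#0000ff` → score (S385, F1942). Machine vertices: (260.875,49.826) → (255.093,63.786) → (241.133,69.568) → (227.173,63.786) → (221.391,49.826) → (227.173,35.866) → (241.133,30.084) → (255.093,35.866) → (260.875,49.826). Closed: final G1 returns to the first vertex.

**Shape 2** — `<path>` cubic bezier, stroke `#0000ff` → score (S385, F1942). Control points (SVG): P0=(212.944,71.467), P1=(228.052,87.371), P2=(50.794,49.956), P3=(78.453,35.848); sampled at t=k/4. Machine vertices: (212.944,21.809) → (194.414,18.681) → (140.992,28.364) → (89.923,43.674) → (78.453,57.428). Open path.

**Shape 3** — `<polygon>` regular polygon, stroke `#008000` → engrave (S262, F2434). Machine vertices: (94.421,42.262) → (87.826,66.289) → (111.853,72.884) → (118.448,48.857) → (94.421,42.262). Closed: final G1 returns to the first vertex.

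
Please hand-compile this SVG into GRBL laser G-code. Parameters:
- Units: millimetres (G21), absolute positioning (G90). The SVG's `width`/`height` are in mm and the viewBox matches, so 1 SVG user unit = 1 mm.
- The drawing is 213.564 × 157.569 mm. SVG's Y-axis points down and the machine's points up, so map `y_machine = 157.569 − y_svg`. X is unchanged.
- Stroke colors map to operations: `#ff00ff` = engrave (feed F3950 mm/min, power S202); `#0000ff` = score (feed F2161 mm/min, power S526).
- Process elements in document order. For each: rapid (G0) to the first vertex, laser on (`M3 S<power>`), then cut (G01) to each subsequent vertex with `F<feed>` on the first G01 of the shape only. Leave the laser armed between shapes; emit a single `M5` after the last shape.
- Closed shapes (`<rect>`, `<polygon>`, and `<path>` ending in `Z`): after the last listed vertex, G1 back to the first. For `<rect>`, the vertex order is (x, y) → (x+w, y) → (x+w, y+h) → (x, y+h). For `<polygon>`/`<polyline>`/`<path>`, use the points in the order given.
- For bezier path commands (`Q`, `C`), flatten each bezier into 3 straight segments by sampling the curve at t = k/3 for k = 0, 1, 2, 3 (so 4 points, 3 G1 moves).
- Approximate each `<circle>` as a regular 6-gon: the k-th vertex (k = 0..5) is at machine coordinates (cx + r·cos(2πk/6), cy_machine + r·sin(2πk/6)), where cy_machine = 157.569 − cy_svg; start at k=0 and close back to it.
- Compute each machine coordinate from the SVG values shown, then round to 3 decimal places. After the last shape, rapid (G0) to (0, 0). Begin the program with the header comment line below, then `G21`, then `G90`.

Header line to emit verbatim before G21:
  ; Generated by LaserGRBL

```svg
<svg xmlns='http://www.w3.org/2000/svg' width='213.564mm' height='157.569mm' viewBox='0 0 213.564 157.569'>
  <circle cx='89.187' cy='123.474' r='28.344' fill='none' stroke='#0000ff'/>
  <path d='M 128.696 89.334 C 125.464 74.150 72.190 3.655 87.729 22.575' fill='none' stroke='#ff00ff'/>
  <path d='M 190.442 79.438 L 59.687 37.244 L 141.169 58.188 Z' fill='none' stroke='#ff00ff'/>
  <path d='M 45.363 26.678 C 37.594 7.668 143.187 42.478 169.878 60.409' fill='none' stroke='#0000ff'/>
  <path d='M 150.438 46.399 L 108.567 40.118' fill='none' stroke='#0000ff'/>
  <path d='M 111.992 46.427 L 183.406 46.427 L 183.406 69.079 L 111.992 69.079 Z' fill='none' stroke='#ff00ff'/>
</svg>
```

1 u = 1 mm; y_m = 157.569 − y.

[1] `<circle>` circle, #0000ff→score S526 F2161: (117.531,34.095) → (103.359,58.642) → (75.015,58.642) → (60.843,34.095) → (75.015,9.548) → (103.359,9.548) → (117.531,34.095) (closed)

[2] `<path>` cubic bezier, #ff00ff→engrave S202 F3950: (128.696,68.235) → (113.185,96.496) → (90.726,129.469) → (87.729,134.994)

[3] `<path>` closed polygon, #ff00ff→engrave S202 F3950: (190.442,78.131) → (59.687,120.325) → (141.169,99.381) → (190.442,78.131) (closed)

[4] `<path>` cubic bezier, #0000ff→score S526 F2161: (45.363,130.891) → (68.260,134.579) → (124.007,118.099) → (169.878,97.160)

[5] `<path>` line segment, #0000ff→score S526 F2161: (150.438,111.170) → (108.567,117.451)

[6] `<path>` rectangle, #ff00ff→engrave S202 F3950: (111.992,111.142) → (183.406,111.142) → (183.406,88.490) → (111.992,88.490) → (111.992,111.142) (closed)

; Generated by LaserGRBL
G21
G90
G0 X117.531 Y34.095
M3 S526
G01 X103.359 Y58.642 F2161
G01 X75.015 Y58.642
G01 X60.843 Y34.095
G01 X75.015 Y9.548
G01 X103.359 Y9.548
G01 X117.531 Y34.095
G0 X128.696 Y68.235
M3 S202
G01 X113.185 Y96.496 F3950
G01 X90.726 Y129.469
G01 X87.729 Y134.994
G0 X190.442 Y78.131
M3 S202
G01 X59.687 Y120.325 F3950
G01 X141.169 Y99.381
G01 X190.442 Y78.131
G0 X45.363 Y130.891
M3 S526
G01 X68.260 Y134.579 F2161
G01 X124.007 Y118.099
G01 X169.878 Y97.160
G0 X150.438 Y111.170
M3 S526
G01 X108.567 Y117.451 F2161
G0 X111.992 Y111.142
M3 S202
G01 X183.406 Y111.142 F3950
G01 X183.406 Y88.490
G01 X111.992 Y88.490
G01 X111.992 Y111.142
M5
G0 X0.000 Y0.000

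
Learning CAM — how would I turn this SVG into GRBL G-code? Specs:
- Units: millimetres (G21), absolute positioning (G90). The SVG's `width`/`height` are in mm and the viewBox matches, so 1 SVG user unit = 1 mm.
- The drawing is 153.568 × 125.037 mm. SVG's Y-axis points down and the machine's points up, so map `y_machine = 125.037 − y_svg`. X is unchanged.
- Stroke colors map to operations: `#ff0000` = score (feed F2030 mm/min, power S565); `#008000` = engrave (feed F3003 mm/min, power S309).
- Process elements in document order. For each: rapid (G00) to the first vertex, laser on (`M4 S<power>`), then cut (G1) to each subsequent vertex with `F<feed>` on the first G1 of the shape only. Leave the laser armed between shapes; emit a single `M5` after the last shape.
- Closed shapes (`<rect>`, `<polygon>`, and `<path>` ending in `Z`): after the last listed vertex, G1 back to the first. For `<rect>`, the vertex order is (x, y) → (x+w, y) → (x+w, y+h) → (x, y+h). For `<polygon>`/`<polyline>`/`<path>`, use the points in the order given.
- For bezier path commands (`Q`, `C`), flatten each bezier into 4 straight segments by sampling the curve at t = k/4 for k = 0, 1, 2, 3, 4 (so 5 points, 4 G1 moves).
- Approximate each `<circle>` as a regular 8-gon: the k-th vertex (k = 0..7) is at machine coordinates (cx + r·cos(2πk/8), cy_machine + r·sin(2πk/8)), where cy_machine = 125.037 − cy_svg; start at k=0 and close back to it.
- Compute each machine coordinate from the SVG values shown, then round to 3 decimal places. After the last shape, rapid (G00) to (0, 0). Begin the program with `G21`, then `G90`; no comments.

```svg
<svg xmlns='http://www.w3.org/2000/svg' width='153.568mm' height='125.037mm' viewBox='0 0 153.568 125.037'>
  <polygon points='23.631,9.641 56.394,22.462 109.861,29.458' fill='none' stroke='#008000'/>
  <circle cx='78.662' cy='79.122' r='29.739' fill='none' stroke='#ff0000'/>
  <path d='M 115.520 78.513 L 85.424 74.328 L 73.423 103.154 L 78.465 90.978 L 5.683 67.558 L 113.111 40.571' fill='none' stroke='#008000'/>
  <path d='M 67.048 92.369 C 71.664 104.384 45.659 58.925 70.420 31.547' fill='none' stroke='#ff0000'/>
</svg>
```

1 u = 1 mm; y_m = 125.037 − y.

[1] `<polygon>` closed polygon, #008000→engrave S309 F3003: (23.631,115.396) → (56.394,102.575) → (109.861,95.579) → (23.631,115.396) (closed)

[2] `<circle>` circle, #ff0000→score S565 F2030: (108.401,45.915) → (99.691,66.944) → (78.662,75.654) → (57.633,66.944) → (48.923,45.915) → (57.633,24.886) → (78.662,16.176) → (99.691,24.886) → (108.401,45.915) (closed)

[3] `<path>` open polyline, #008000→engrave S309 F3003: (115.520,46.524) → (85.424,50.709) → (73.423,21.883) → (78.465,34.059) → (5.683,57.479) → (113.111,84.466)

[4] `<path>` cubic bezier, #ff0000→score S565 F2030: (67.048,32.668) → (66.040,33.253) → (61.180,48.307) → (60.096,70.747) → (70.420,93.490)

G21
G90
G00 X23.631 Y115.396
M4 S309
G1 X56.394 Y102.575 F3003
G1 X109.861 Y95.579
G1 X23.631 Y115.396
G00 X108.401 Y45.915
M4 S565
G1 X99.691 Y66.944 F2030
G1 X78.662 Y75.654
G1 X57.633 Y66.944
G1 X48.923 Y45.915
G1 X57.633 Y24.886
G1 X78.662 Y16.176
G1 X99.691 Y24.886
G1 X108.401 Y45.915
G00 X115.520 Y46.524
M4 S309
G1 X85.424 Y50.709 F3003
G1 X73.423 Y21.883
G1 X78.465 Y34.059
G1 X5.683 Y57.479
G1 X113.111 Y84.466
G00 X67.048 Y32.668
M4 S565
G1 X66.040 Y33.253 F2030
G1 X61.180 Y48.307
G1 X60.096 Y70.747
G1 X70.420 Y93.490
M5
G00 X0.000 Y0.000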